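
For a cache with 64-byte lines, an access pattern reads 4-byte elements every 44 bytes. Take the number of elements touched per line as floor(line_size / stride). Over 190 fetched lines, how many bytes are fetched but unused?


Elements per line = floor(64 / 44) = 1
Bytes used per line = 1 * 4 = 4
Wasted per line = 64 - 4 = 60
Total wasted = 60 * 190 = 11400

11400


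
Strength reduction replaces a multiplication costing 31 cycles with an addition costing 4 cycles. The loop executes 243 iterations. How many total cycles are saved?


Per-iteration saving = 31 - 4 = 27
Total saved = 243 * 27 = 6561

6561


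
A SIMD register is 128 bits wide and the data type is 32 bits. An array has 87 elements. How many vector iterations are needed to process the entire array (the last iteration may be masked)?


Width = 128 / 32 = 4 elements per vector op
Iterations = ceil(87 / 4) = 22

22


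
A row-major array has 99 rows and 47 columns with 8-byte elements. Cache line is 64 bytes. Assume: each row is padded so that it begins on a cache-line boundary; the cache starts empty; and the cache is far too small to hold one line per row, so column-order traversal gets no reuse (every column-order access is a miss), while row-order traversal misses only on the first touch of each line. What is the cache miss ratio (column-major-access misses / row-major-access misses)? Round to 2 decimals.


Each row occupies 47 * 8 = 376 bytes and starts on a line boundary, so it spans ceil(376 / 64) = 6 cache lines.
Row-major traversal misses (one per line touched): 99 * ceil(47 * 8 / 64) = 594
Column-major traversal misses (no reuse, every access misses): 99 * 47 = 4653
Ratio = 4653 / 594 = 7.83

7.83


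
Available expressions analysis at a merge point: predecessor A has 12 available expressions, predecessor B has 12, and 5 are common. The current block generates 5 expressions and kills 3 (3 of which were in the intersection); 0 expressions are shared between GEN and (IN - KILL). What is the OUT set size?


IN = intersection of predecessors = 5
IN - KILL = 5 - 3 = 2
|OUT| = |GEN| + |IN - KILL| - |GEN ∩ (IN - KILL)| = 5 + 2 - 0 = 7

7


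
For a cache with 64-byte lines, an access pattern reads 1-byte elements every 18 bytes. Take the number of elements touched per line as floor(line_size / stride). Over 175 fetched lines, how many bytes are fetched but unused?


Elements per line = floor(64 / 18) = 3
Bytes used per line = 3 * 1 = 3
Wasted per line = 64 - 3 = 61
Total wasted = 61 * 175 = 10675

10675


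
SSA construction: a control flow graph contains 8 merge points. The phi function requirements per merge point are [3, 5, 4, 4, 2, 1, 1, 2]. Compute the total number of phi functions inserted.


Total phi functions = sum of phi functions at each join node
= 3 + 5 + 4 + 4 + 2 + 1 + 1 + 2 = 22

22


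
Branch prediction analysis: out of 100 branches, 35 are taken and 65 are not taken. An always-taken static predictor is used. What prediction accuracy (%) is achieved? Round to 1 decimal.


Predictor: always-taken
Correct predictions = 35
Accuracy = 35 / 100 * 100 = 35.0%

35.0


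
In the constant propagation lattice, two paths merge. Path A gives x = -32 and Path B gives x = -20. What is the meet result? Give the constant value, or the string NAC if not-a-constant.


Meet operation: if both paths give the same constant, result is that constant; if they differ, result is NAC (not-a-constant).
Path A: -32, Path B: -20 -> differ
Result: not-a-constant -> NAC

NAC


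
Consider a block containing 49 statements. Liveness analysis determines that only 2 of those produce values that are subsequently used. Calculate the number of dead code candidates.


Dead code = total statements - live definitions
= 49 - 2 = 47

47


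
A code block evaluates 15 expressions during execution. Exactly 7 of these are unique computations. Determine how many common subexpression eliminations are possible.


CSE count = total expressions - unique expressions
= 15 - 7 = 8

8


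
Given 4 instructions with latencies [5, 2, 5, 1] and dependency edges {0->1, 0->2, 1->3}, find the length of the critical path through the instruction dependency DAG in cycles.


Compute longest path through dependency graph: dist(Ik) = max over predecessors of dist + latency(Ik).
dist(I0) = latency 5 = 5
dist(I1) = dist(I0) + 2 = 5 + 2 = 7
dist(I2) = dist(I0) + 5 = 5 + 5 = 10
dist(I3) = dist(I1) + 1 = 7 + 1 = 8
Critical path = max dist = 10

10


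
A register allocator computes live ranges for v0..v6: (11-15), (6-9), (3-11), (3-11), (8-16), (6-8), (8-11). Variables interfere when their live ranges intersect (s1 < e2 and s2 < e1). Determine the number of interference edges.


Check all pairs for overlapping intervals.
Two intervals (s1,e1) and (s2,e2) overlap if s1 < e2 and s2 < e1.
v0 (11-15) vs v1..v6: overlaps v4 -> 1
v1 (6-9) vs v2..v6: overlaps v2, v3, v4, v5, v6 -> 5
v2 (3-11) vs v3..v6: overlaps v3, v4, v5, v6 -> 4
v3 (3-11) vs v4..v6: overlaps v4, v5, v6 -> 3
v4 (8-16) vs v5..v6: overlaps v6 -> 1
v5 (6-8) vs v6: overlaps none -> 0
Total overlapping pairs = 1 + 5 + 4 + 3 + 1 + 0 = 14

14


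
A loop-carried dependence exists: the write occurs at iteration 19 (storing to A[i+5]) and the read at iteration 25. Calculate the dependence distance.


Distance = read iteration - write iteration
= 25 - 19 = 6

6


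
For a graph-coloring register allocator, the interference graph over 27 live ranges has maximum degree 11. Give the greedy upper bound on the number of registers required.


Greedy coloring never needs more than (max_degree + 1) colors: when coloring a vertex, at most max_degree neighbors are already colored.
Upper bound = 11 + 1 = 12

12


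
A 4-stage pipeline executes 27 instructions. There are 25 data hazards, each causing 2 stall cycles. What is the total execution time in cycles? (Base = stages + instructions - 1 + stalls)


Base cycles = 4 + 27 - 1 = 30
Total stalls = 25 * 2 = 50
Total = 30 + 50 = 80

80


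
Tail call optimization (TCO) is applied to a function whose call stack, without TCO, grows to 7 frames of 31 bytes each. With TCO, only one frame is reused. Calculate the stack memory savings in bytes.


Without TCO: 7 * 31 = 217 bytes
With TCO: reuse 1 frame = 31 bytes
Savings = 217 - 31 = 186

186


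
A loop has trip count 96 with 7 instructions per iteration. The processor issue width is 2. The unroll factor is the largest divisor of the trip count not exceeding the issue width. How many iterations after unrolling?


Largest divisor of 96 <= 2 is 2
New iterations = 96 / 2 = 48

48


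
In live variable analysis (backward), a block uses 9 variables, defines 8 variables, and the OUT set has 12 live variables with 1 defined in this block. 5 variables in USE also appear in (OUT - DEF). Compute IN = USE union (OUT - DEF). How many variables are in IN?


OUT - DEF: 12 - 1 = 11
|IN| = |USE| + |OUT - DEF| - |USE ∩ (OUT - DEF)| = 9 + 11 - 5 = 15

15


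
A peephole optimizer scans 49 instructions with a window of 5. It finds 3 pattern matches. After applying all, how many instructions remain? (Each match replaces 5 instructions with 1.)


Each match removes 4 instructions.
Total removed = 3 * 4 = 12
Remaining = 49 - 12 = 37

37


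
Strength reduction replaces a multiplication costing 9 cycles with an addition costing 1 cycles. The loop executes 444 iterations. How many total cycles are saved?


Per-iteration saving = 9 - 1 = 8
Total saved = 444 * 8 = 3552

3552


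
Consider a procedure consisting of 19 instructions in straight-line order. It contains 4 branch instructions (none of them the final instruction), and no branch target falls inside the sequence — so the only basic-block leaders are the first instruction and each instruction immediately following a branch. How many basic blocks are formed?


With no in-sequence branch targets, the leaders are the first instruction plus the instruction after each branch.
Number of basic blocks = branches + 1
= 4 + 1 = 5

5


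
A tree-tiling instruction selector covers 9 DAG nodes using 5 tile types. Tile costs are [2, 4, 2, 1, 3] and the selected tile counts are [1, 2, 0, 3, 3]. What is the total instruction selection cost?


Total cost = sum(count_i * cost_i)
= 1*2 + 2*4 + 0*2 + 3*1 + 3*3
= 22

22


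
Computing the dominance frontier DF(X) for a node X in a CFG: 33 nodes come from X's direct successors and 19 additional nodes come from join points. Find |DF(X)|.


DF(X) = direct successor contributions + join point contributions
= 33 + 19 = 52

52


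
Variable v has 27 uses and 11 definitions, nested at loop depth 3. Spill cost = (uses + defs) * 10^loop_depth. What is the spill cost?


uses + defs = 27 + 11 = 38
10^3 = 1000
Spill cost = 38 * 1000 = 38000

38000


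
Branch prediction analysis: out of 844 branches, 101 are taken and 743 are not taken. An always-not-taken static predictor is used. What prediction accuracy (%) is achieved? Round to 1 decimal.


Predictor: always-not-taken
Correct predictions = 743
Accuracy = 743 / 844 * 100 = 88.0%

88.0


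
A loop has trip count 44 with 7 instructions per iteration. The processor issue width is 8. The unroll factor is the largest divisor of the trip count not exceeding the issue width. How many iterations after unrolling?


Largest divisor of 44 <= 8 is 4
New iterations = 44 / 4 = 11

11


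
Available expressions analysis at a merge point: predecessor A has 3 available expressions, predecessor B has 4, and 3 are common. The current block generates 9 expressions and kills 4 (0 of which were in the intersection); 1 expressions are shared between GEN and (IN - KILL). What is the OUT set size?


IN = intersection of predecessors = 3
IN - KILL = 3 - 0 = 3
|OUT| = |GEN| + |IN - KILL| - |GEN ∩ (IN - KILL)| = 9 + 3 - 1 = 11

11


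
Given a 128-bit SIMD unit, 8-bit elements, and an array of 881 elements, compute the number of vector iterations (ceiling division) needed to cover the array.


Width = 128 / 8 = 16 elements per vector op
Iterations = ceil(881 / 16) = 56

56


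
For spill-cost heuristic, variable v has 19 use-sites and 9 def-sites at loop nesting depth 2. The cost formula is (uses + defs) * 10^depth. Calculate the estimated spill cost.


uses + defs = 19 + 9 = 28
10^2 = 100
Spill cost = 28 * 100 = 2800

2800


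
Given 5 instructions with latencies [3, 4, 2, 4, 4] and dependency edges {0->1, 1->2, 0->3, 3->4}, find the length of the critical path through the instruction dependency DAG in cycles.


Compute longest path through dependency graph: dist(Ik) = max over predecessors of dist + latency(Ik).
dist(I0) = latency 3 = 3
dist(I1) = dist(I0) + 4 = 3 + 4 = 7
dist(I2) = dist(I1) + 2 = 7 + 2 = 9
dist(I3) = dist(I0) + 4 = 3 + 4 = 7
dist(I4) = dist(I3) + 4 = 7 + 4 = 11
Critical path = max dist = 11

11


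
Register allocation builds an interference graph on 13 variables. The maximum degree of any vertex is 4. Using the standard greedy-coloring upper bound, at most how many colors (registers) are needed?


Greedy coloring never needs more than (max_degree + 1) colors: when coloring a vertex, at most max_degree neighbors are already colored.
Upper bound = 4 + 1 = 5

5


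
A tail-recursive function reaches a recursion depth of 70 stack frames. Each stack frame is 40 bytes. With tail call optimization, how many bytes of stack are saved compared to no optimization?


Without TCO: 70 * 40 = 2800 bytes
With TCO: reuse 1 frame = 40 bytes
Savings = 2800 - 40 = 2760

2760


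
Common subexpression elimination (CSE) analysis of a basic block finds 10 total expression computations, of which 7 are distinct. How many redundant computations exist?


CSE count = total expressions - unique expressions
= 10 - 7 = 3

3


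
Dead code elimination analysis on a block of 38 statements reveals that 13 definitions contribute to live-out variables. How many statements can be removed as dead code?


Dead code = total statements - live definitions
= 38 - 13 = 25

25


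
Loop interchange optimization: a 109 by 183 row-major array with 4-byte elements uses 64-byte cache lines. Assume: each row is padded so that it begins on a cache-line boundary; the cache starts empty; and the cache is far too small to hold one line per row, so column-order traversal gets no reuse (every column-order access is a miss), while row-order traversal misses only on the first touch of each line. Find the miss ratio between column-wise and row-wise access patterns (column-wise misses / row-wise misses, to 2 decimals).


Each row occupies 183 * 4 = 732 bytes and starts on a line boundary, so it spans ceil(732 / 64) = 12 cache lines.
Row-major traversal misses (one per line touched): 109 * ceil(183 * 4 / 64) = 1308
Column-major traversal misses (no reuse, every access misses): 109 * 183 = 19947
Ratio = 19947 / 1308 = 15.25

15.25


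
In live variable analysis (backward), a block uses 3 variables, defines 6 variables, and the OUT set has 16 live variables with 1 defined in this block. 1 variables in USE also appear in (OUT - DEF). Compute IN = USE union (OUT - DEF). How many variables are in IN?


OUT - DEF: 16 - 1 = 15
|IN| = |USE| + |OUT - DEF| - |USE ∩ (OUT - DEF)| = 3 + 15 - 1 = 17

17


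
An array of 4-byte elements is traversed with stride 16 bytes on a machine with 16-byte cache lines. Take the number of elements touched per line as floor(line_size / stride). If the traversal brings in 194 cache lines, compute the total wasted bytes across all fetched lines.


Elements per line = floor(16 / 16) = 1
Bytes used per line = 1 * 4 = 4
Wasted per line = 16 - 4 = 12
Total wasted = 12 * 194 = 2328

2328


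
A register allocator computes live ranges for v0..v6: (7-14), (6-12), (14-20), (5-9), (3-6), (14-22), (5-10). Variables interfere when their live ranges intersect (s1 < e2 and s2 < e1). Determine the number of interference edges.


Check all pairs for overlapping intervals.
Two intervals (s1,e1) and (s2,e2) overlap if s1 < e2 and s2 < e1.
v0 (7-14) vs v1..v6: overlaps v1, v3, v6 -> 3
v1 (6-12) vs v2..v6: overlaps v3, v6 -> 2
v2 (14-20) vs v3..v6: overlaps v5 -> 1
v3 (5-9) vs v4..v6: overlaps v4, v6 -> 2
v4 (3-6) vs v5..v6: overlaps v6 -> 1
v5 (14-22) vs v6: overlaps none -> 0
Total overlapping pairs = 3 + 2 + 1 + 2 + 1 + 0 = 9

9


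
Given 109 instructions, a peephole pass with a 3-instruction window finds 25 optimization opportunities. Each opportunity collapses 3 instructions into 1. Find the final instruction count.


Each match removes 2 instructions.
Total removed = 25 * 2 = 50
Remaining = 109 - 50 = 59

59


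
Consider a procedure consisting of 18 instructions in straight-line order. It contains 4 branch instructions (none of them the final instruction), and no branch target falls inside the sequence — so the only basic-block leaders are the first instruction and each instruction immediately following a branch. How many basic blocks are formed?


With no in-sequence branch targets, the leaders are the first instruction plus the instruction after each branch.
Number of basic blocks = branches + 1
= 4 + 1 = 5

5


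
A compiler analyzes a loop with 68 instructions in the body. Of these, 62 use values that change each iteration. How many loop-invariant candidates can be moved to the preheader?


Invariant candidates = total - loop-dependent
= 68 - 62 = 6

6


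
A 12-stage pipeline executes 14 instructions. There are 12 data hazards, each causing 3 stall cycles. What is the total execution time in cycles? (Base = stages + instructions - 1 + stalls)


Base cycles = 12 + 14 - 1 = 25
Total stalls = 12 * 3 = 36
Total = 25 + 36 = 61

61


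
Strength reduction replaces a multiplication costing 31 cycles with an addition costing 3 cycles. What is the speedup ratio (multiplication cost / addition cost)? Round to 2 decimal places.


Ratio = mult_cost / add_cost = 31 / 3 = 10.33

10.33


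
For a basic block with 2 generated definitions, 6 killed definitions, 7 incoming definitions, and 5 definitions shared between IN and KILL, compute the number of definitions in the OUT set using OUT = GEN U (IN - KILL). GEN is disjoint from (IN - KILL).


IN - KILL: 7 - 5 = 2 surviving definitions
OUT = GEN + surviving = 2 + 2 = 4

4


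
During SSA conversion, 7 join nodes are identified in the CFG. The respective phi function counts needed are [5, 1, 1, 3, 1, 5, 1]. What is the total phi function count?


Total phi functions = sum of phi functions at each join node
= 5 + 1 + 1 + 3 + 1 + 5 + 1 = 17

17


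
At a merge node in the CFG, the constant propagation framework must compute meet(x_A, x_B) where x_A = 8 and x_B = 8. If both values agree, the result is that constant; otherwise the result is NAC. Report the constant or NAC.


Meet operation: if both paths give the same constant, result is that constant; if they differ, result is NAC (not-a-constant).
Path A: 8, Path B: 8 -> equal
Result: constant -> 8

8


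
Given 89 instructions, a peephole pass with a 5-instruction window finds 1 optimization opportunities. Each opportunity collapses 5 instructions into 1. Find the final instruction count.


Each match removes 4 instructions.
Total removed = 1 * 4 = 4
Remaining = 89 - 4 = 85

85


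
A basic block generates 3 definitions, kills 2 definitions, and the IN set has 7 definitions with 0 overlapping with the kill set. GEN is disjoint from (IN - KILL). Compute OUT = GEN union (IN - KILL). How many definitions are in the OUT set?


IN - KILL: 7 - 0 = 7 surviving definitions
OUT = GEN + surviving = 3 + 7 = 10

10


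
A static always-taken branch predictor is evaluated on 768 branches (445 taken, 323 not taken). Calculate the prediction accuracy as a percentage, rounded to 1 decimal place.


Predictor: always-taken
Correct predictions = 445
Accuracy = 445 / 768 * 100 = 57.9%

57.9


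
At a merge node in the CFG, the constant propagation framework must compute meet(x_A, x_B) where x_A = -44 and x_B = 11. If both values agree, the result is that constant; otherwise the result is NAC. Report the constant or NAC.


Meet operation: if both paths give the same constant, result is that constant; if they differ, result is NAC (not-a-constant).
Path A: -44, Path B: 11 -> differ
Result: not-a-constant -> NAC

NAC


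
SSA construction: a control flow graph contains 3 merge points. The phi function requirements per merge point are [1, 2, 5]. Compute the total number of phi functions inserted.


Total phi functions = sum of phi functions at each join node
= 1 + 2 + 5 = 8

8


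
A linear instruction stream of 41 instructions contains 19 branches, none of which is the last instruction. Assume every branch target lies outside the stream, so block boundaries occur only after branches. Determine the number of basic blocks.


With no in-sequence branch targets, the leaders are the first instruction plus the instruction after each branch.
Number of basic blocks = branches + 1
= 19 + 1 = 20

20


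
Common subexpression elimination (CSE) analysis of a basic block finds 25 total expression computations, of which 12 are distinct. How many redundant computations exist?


CSE count = total expressions - unique expressions
= 25 - 12 = 13

13


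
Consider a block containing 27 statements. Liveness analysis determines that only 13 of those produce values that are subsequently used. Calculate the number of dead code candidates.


Dead code = total statements - live definitions
= 27 - 13 = 14

14


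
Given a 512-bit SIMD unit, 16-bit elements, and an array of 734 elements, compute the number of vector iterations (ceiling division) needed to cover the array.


Width = 512 / 16 = 32 elements per vector op
Iterations = ceil(734 / 32) = 23

23


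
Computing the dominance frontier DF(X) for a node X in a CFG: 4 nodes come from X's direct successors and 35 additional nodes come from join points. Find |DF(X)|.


DF(X) = direct successor contributions + join point contributions
= 4 + 35 = 39

39


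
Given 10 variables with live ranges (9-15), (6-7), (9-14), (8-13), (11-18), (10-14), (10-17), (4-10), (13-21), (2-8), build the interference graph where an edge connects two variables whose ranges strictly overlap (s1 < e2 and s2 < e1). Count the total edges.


Check all pairs for overlapping intervals.
Two intervals (s1,e1) and (s2,e2) overlap if s1 < e2 and s2 < e1.
v0 (9-15) vs v1..v9: overlaps v2, v3, v4, v5, v6, v7, v8 -> 7
v1 (6-7) vs v2..v9: overlaps v7, v9 -> 2
v2 (9-14) vs v3..v9: overlaps v3, v4, v5, v6, v7, v8 -> 6
v3 (8-13) vs v4..v9: overlaps v4, v5, v6, v7 -> 4
v4 (11-18) vs v5..v9: overlaps v5, v6, v8 -> 3
v5 (10-14) vs v6..v9: overlaps v6, v8 -> 2
v6 (10-17) vs v7..v9: overlaps v8 -> 1
v7 (4-10) vs v8..v9: overlaps v9 -> 1
v8 (13-21) vs v9: overlaps none -> 0
Total overlapping pairs = 7 + 2 + 6 + 4 + 3 + 2 + 1 + 1 + 0 = 26

26


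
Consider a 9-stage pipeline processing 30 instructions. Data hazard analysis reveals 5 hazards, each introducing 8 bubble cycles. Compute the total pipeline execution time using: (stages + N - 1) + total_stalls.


Base cycles = 9 + 30 - 1 = 38
Total stalls = 5 * 8 = 40
Total = 38 + 40 = 78

78


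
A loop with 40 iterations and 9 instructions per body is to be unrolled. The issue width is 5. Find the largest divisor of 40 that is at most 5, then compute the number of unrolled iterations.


Largest divisor of 40 <= 5 is 5
New iterations = 40 / 5 = 8

8


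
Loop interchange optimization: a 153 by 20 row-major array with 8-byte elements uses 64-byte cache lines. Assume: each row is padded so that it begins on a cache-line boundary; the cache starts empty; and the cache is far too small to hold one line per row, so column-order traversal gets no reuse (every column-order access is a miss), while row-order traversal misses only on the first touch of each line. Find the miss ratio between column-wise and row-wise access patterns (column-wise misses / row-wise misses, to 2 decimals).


Each row occupies 20 * 8 = 160 bytes and starts on a line boundary, so it spans ceil(160 / 64) = 3 cache lines.
Row-major traversal misses (one per line touched): 153 * ceil(20 * 8 / 64) = 459
Column-major traversal misses (no reuse, every access misses): 153 * 20 = 3060
Ratio = 3060 / 459 = 6.67

6.67


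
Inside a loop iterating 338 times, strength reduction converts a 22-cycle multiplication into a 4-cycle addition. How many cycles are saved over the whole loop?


Per-iteration saving = 22 - 4 = 18
Total saved = 338 * 18 = 6084

6084


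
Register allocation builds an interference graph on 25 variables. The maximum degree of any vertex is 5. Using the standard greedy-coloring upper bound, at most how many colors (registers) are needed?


Greedy coloring never needs more than (max_degree + 1) colors: when coloring a vertex, at most max_degree neighbors are already colored.
Upper bound = 5 + 1 = 6

6


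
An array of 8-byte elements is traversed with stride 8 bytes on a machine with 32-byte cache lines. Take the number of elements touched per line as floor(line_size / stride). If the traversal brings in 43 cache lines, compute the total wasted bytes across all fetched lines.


Elements per line = floor(32 / 8) = 4
Bytes used per line = 4 * 8 = 32
Wasted per line = 32 - 32 = 0
Total wasted = 0 * 43 = 0

0


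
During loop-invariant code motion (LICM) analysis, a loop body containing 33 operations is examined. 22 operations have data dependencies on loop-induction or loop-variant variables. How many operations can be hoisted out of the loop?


Invariant candidates = total - loop-dependent
= 33 - 22 = 11

11


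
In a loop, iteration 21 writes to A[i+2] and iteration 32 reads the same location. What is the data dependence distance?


Distance = read iteration - write iteration
= 32 - 21 = 11

11


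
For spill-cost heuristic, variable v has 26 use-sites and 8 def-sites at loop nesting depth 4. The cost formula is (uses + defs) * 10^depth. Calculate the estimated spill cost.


uses + defs = 26 + 8 = 34
10^4 = 10000
Spill cost = 34 * 10000 = 340000

340000


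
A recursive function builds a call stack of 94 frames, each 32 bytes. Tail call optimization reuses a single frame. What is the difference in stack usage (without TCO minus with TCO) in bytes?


Without TCO: 94 * 32 = 3008 bytes
With TCO: reuse 1 frame = 32 bytes
Savings = 3008 - 32 = 2976

2976


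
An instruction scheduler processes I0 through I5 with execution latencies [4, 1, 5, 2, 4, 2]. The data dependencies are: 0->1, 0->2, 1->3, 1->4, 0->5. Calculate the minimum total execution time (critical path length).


Compute longest path through dependency graph: dist(Ik) = max over predecessors of dist + latency(Ik).
dist(I0) = latency 4 = 4
dist(I1) = dist(I0) + 1 = 4 + 1 = 5
dist(I2) = dist(I0) + 5 = 4 + 5 = 9
dist(I3) = dist(I1) + 2 = 5 + 2 = 7
dist(I4) = dist(I1) + 4 = 5 + 4 = 9
dist(I5) = dist(I0) + 2 = 4 + 2 = 6
Critical path = max dist = 9

9


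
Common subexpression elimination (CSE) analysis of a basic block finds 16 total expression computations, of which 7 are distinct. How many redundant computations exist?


CSE count = total expressions - unique expressions
= 16 - 7 = 9

9


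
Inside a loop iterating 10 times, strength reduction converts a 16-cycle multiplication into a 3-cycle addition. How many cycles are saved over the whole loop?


Per-iteration saving = 16 - 3 = 13
Total saved = 10 * 13 = 130

130


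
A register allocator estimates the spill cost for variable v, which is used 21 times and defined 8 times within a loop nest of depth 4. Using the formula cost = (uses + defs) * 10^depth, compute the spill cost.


uses + defs = 21 + 8 = 29
10^4 = 10000
Spill cost = 29 * 10000 = 290000

290000


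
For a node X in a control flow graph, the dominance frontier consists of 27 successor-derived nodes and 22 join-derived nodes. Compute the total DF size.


DF(X) = direct successor contributions + join point contributions
= 27 + 22 = 49

49


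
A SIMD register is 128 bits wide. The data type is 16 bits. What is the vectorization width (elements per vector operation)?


Width = SIMD bits / data type bits
= 128 / 16 = 8

8


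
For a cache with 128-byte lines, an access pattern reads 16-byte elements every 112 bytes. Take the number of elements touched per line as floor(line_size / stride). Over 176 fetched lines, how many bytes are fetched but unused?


Elements per line = floor(128 / 112) = 1
Bytes used per line = 1 * 16 = 16
Wasted per line = 128 - 16 = 112
Total wasted = 112 * 176 = 19712

19712


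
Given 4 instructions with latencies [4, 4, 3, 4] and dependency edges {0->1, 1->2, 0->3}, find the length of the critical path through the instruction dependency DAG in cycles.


Compute longest path through dependency graph: dist(Ik) = max over predecessors of dist + latency(Ik).
dist(I0) = latency 4 = 4
dist(I1) = dist(I0) + 4 = 4 + 4 = 8
dist(I2) = dist(I1) + 3 = 8 + 3 = 11
dist(I3) = dist(I0) + 4 = 4 + 4 = 8
Critical path = max dist = 11

11


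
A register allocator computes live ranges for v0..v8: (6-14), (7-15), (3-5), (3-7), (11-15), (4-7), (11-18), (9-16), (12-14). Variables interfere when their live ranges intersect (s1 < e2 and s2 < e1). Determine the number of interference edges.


Check all pairs for overlapping intervals.
Two intervals (s1,e1) and (s2,e2) overlap if s1 < e2 and s2 < e1.
v0 (6-14) vs v1..v8: overlaps v1, v3, v4, v5, v6, v7, v8 -> 7
v1 (7-15) vs v2..v8: overlaps v4, v6, v7, v8 -> 4
v2 (3-5) vs v3..v8: overlaps v3, v5 -> 2
v3 (3-7) vs v4..v8: overlaps v5 -> 1
v4 (11-15) vs v5..v8: overlaps v6, v7, v8 -> 3
v5 (4-7) vs v6..v8: overlaps none -> 0
v6 (11-18) vs v7..v8: overlaps v7, v8 -> 2
v7 (9-16) vs v8: overlaps v8 -> 1
Total overlapping pairs = 7 + 4 + 2 + 1 + 3 + 0 + 2 + 1 = 20

20


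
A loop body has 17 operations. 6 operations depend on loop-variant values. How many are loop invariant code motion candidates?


Invariant candidates = total - loop-dependent
= 17 - 6 = 11

11


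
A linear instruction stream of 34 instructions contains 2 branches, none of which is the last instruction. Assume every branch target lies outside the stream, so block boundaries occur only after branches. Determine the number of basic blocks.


With no in-sequence branch targets, the leaders are the first instruction plus the instruction after each branch.
Number of basic blocks = branches + 1
= 2 + 1 = 3

3


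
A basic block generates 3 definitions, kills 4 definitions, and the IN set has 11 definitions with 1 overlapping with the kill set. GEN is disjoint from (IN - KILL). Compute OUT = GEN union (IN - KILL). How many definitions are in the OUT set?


IN - KILL: 11 - 1 = 10 surviving definitions
OUT = GEN + surviving = 3 + 10 = 13

13


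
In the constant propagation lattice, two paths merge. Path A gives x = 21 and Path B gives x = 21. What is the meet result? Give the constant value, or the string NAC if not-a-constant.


Meet operation: if both paths give the same constant, result is that constant; if they differ, result is NAC (not-a-constant).
Path A: 21, Path B: 21 -> equal
Result: constant -> 21

21


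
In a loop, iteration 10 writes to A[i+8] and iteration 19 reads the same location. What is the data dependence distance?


Distance = read iteration - write iteration
= 19 - 10 = 9

9


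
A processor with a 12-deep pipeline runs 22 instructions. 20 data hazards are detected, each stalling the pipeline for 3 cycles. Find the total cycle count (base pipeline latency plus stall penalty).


Base cycles = 12 + 22 - 1 = 33
Total stalls = 20 * 3 = 60
Total = 33 + 60 = 93

93


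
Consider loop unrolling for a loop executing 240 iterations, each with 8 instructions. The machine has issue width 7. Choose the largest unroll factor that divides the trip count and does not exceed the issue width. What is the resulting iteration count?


Largest divisor of 240 <= 7 is 6
New iterations = 240 / 6 = 40

40


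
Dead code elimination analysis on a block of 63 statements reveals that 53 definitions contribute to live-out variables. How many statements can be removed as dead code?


Dead code = total statements - live definitions
= 63 - 53 = 10

10


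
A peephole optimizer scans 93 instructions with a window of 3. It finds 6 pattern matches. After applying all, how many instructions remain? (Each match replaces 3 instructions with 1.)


Each match removes 2 instructions.
Total removed = 6 * 2 = 12
Remaining = 93 - 12 = 81

81


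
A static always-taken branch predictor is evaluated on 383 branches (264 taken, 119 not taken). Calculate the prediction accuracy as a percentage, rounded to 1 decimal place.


Predictor: always-taken
Correct predictions = 264
Accuracy = 264 / 383 * 100 = 68.9%

68.9


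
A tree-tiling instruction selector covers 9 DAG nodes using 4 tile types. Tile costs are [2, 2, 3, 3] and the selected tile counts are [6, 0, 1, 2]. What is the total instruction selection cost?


Total cost = sum(count_i * cost_i)
= 6*2 + 0*2 + 1*3 + 2*3
= 21

21


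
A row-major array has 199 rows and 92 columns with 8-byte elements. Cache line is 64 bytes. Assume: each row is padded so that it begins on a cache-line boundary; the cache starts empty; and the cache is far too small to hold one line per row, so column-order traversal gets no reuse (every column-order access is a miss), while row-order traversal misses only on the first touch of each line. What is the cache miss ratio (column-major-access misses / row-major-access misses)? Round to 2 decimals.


Each row occupies 92 * 8 = 736 bytes and starts on a line boundary, so it spans ceil(736 / 64) = 12 cache lines.
Row-major traversal misses (one per line touched): 199 * ceil(92 * 8 / 64) = 2388
Column-major traversal misses (no reuse, every access misses): 199 * 92 = 18308
Ratio = 18308 / 2388 = 7.67

7.67


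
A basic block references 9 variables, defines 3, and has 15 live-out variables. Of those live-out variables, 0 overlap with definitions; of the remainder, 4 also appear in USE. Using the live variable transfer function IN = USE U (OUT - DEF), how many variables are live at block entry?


OUT - DEF: 15 - 0 = 15
|IN| = |USE| + |OUT - DEF| - |USE ∩ (OUT - DEF)| = 9 + 15 - 4 = 20

20


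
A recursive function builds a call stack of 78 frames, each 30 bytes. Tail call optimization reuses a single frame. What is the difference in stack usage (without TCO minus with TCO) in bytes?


Without TCO: 78 * 30 = 2340 bytes
With TCO: reuse 1 frame = 30 bytes
Savings = 2340 - 30 = 2310

2310


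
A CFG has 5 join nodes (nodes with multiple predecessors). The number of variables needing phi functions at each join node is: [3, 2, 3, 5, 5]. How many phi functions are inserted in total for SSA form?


Total phi functions = sum of phi functions at each join node
= 3 + 2 + 3 + 5 + 5 = 18

18


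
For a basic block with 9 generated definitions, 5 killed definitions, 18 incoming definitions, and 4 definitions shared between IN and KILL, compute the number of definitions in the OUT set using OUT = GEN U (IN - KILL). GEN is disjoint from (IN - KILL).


IN - KILL: 18 - 4 = 14 surviving definitions
OUT = GEN + surviving = 9 + 14 = 23

23


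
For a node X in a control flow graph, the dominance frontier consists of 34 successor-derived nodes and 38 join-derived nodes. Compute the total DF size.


DF(X) = direct successor contributions + join point contributions
= 34 + 38 = 72

72


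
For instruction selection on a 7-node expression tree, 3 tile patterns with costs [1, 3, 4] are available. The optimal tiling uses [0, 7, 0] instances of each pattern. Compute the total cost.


Total cost = sum(count_i * cost_i)
= 0*1 + 7*3 + 0*4
= 21

21


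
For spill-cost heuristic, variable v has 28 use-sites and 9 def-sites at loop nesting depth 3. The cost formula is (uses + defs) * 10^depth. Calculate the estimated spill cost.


uses + defs = 28 + 9 = 37
10^3 = 1000
Spill cost = 37 * 1000 = 37000

37000


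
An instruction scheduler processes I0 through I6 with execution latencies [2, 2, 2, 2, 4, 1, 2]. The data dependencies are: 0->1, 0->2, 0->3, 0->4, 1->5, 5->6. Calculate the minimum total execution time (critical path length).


Compute longest path through dependency graph: dist(Ik) = max over predecessors of dist + latency(Ik).
dist(I0) = latency 2 = 2
dist(I1) = dist(I0) + 2 = 2 + 2 = 4
dist(I2) = dist(I0) + 2 = 2 + 2 = 4
dist(I3) = dist(I0) + 2 = 2 + 2 = 4
dist(I4) = dist(I0) + 4 = 2 + 4 = 6
dist(I5) = dist(I1) + 1 = 4 + 1 = 5
dist(I6) = dist(I5) + 2 = 5 + 2 = 7
Critical path = max dist = 7

7


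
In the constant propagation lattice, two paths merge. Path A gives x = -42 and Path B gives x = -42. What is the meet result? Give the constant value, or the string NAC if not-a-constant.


Meet operation: if both paths give the same constant, result is that constant; if they differ, result is NAC (not-a-constant).
Path A: -42, Path B: -42 -> equal
Result: constant -> -42

-42


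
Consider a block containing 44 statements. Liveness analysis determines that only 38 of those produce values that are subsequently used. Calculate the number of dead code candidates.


Dead code = total statements - live definitions
= 44 - 38 = 6

6


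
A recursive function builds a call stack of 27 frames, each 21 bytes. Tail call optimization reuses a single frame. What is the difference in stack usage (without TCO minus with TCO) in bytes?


Without TCO: 27 * 21 = 567 bytes
With TCO: reuse 1 frame = 21 bytes
Savings = 567 - 21 = 546

546


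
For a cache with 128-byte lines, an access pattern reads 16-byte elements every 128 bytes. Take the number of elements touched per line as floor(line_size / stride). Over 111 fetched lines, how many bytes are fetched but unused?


Elements per line = floor(128 / 128) = 1
Bytes used per line = 1 * 16 = 16
Wasted per line = 128 - 16 = 112
Total wasted = 112 * 111 = 12432

12432


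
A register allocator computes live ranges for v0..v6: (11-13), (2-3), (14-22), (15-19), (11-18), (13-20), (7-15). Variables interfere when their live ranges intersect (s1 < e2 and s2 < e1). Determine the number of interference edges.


Check all pairs for overlapping intervals.
Two intervals (s1,e1) and (s2,e2) overlap if s1 < e2 and s2 < e1.
v0 (11-13) vs v1..v6: overlaps v4, v6 -> 2
v1 (2-3) vs v2..v6: overlaps none -> 0
v2 (14-22) vs v3..v6: overlaps v3, v4, v5, v6 -> 4
v3 (15-19) vs v4..v6: overlaps v4, v5 -> 2
v4 (11-18) vs v5..v6: overlaps v5, v6 -> 2
v5 (13-20) vs v6: overlaps v6 -> 1
Total overlapping pairs = 2 + 0 + 4 + 2 + 2 + 1 = 11

11


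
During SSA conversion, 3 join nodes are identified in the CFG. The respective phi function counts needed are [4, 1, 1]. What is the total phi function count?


Total phi functions = sum of phi functions at each join node
= 4 + 1 + 1 = 6

6


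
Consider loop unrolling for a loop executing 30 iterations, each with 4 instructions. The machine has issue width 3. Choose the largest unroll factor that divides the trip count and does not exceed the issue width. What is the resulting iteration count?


Largest divisor of 30 <= 3 is 3
New iterations = 30 / 3 = 10

10


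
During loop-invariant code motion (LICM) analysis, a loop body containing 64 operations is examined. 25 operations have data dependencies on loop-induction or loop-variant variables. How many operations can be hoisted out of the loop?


Invariant candidates = total - loop-dependent
= 64 - 25 = 39

39


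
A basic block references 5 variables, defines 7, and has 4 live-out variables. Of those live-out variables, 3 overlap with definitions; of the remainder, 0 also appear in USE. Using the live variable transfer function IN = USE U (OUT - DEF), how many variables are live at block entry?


OUT - DEF: 4 - 3 = 1
|IN| = |USE| + |OUT - DEF| - |USE ∩ (OUT - DEF)| = 5 + 1 - 0 = 6

6


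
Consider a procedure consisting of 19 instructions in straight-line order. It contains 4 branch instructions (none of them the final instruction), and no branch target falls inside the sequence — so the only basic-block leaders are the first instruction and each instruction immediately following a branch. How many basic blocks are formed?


With no in-sequence branch targets, the leaders are the first instruction plus the instruction after each branch.
Number of basic blocks = branches + 1
= 4 + 1 = 5

5


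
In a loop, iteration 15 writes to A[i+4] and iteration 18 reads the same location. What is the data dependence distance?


Distance = read iteration - write iteration
= 18 - 15 = 3

3


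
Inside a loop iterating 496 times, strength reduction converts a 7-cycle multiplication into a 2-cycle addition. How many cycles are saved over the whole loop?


Per-iteration saving = 7 - 2 = 5
Total saved = 496 * 5 = 2480

2480


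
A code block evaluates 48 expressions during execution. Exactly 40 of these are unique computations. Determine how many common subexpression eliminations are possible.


CSE count = total expressions - unique expressions
= 48 - 40 = 8

8


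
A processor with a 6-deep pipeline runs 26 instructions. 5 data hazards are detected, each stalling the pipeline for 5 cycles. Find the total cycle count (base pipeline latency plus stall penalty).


Base cycles = 6 + 26 - 1 = 31
Total stalls = 5 * 5 = 25
Total = 31 + 25 = 56

56


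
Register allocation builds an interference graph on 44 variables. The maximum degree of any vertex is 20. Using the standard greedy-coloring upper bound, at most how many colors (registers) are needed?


Greedy coloring never needs more than (max_degree + 1) colors: when coloring a vertex, at most max_degree neighbors are already colored.
Upper bound = 20 + 1 = 21

21


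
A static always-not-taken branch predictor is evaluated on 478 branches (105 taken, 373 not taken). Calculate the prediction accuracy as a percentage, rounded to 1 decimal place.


Predictor: always-not-taken
Correct predictions = 373
Accuracy = 373 / 478 * 100 = 78.0%

78.0
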